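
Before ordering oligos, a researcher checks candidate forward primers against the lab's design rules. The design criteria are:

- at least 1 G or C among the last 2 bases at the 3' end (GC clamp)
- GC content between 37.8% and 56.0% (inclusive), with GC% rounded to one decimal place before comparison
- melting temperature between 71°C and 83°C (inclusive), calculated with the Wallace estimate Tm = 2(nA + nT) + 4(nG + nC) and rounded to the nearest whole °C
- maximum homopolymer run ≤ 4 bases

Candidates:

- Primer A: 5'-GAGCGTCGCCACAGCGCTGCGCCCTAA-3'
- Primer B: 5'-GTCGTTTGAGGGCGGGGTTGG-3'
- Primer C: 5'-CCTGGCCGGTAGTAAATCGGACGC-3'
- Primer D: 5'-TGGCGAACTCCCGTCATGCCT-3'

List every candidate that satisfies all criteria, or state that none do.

None of the candidates satisfy all criteria.

Primer A (27 nt, A=5 T=3 G=8 C=11): 3' end AA has 0 G/C, need ≥1 ✗; GC 19/27 = 70.4%, outside 37.8–56.0% ✗; Tm = 2·8 + 4·19 = 92°C, outside 71–83°C ✗; longest run = 3 ✓ — fails.
Primer B (21 nt, A=1 T=6 G=12 C=2): 3' end GG has 2 G/C ✓; GC 14/21 = 66.7%, outside 37.8–56.0% ✗; Tm = 2·7 + 4·14 = 70°C, outside 71–83°C ✗; longest run = 4 ✓ — fails.
Primer C (24 nt, A=5 T=4 G=8 C=7): 3' end GC has 2 G/C ✓; GC 15/24 = 62.5%, outside 37.8–56.0% ✗; Tm = 2·9 + 4·15 = 78°C ✓; longest run = 3 ✓ — fails.
Primer D (21 nt, A=3 T=5 G=5 C=8): 3' end CT has 1 G/C ✓; GC 13/21 = 61.9%, outside 37.8–56.0% ✗; Tm = 2·8 + 4·13 = 68°C, outside 71–83°C ✗; longest run = 3 ✓ — fails.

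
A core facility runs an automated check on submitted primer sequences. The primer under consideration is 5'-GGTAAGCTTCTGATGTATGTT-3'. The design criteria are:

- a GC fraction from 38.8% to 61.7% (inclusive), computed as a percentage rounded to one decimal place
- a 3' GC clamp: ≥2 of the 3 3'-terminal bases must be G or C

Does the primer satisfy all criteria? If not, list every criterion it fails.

Fails: GC content, GC clamp.

Base counts: A=4, T=9, G=6, C=2 (length 21).
GC content: GC 8/21 = 38.1%, outside 38.8–61.7% ✗
GC clamp: 3' end GTT has 1 G/C, need ≥2 ✗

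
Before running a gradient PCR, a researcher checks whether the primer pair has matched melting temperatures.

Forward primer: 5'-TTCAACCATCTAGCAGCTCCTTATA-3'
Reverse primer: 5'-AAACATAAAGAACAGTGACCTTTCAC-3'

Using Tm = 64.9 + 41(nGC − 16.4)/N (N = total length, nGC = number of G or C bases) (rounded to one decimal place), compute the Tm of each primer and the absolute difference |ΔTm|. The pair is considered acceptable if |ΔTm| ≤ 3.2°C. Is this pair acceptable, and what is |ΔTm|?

Forward: G+C = 10, N = 25 → Tm = 64.9 + 41·(10 − 16.4)/25 = 54.4°C.
Reverse: G+C = 9, N = 26 → Tm = 64.9 + 41·(9 − 16.4)/26 = 53.2°C.
|ΔTm| = |54.4 − 53.2| = 1.2°C, ≤ 3.2°C.

|ΔTm| = 1.2°C; the pair is acceptable.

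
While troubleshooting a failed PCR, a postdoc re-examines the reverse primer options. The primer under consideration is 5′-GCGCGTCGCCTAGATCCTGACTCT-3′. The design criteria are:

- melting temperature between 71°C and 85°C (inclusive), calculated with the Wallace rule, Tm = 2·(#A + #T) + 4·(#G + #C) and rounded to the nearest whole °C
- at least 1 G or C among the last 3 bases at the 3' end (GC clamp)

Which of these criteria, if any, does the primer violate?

Base counts: A=3, T=6, G=6, C=9 (length 24).
Tm: Tm = 2·9 + 4·15 = 78°C ✓
GC clamp: 3' end TCT has 1 G/C ✓

Meets all criteria.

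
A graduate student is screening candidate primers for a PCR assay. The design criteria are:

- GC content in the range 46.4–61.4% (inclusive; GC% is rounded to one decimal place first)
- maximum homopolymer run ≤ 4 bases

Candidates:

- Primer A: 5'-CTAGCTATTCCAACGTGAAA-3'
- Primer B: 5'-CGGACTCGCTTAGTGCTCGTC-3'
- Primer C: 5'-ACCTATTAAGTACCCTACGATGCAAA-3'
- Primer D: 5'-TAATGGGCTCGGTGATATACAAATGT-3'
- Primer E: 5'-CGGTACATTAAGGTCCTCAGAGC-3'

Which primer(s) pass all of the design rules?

Primer A (20 nt, A=7 T=5 G=3 C=5): GC 8/20 = 40.0%, outside 46.4–61.4% ✗; longest run = 3 ✓ — fails.
Primer B (21 nt, A=2 T=6 G=6 C=7): GC 13/21 = 61.9%, outside 46.4–61.4% ✗; longest run = 2 ✓ — fails.
Primer C (26 nt, A=10 T=6 G=3 C=7): GC 10/26 = 38.5%, outside 46.4–61.4% ✗; longest run = 3 ✓ — fails.
Primer D (26 nt, A=8 T=8 G=7 C=3): GC 10/26 = 38.5%, outside 46.4–61.4% ✗; longest run = 3 ✓ — fails.
Primer E (23 nt, A=6 T=5 G=6 C=6): GC 12/23 = 52.2% ✓; longest run = 2 ✓ — passes.

Primer E only.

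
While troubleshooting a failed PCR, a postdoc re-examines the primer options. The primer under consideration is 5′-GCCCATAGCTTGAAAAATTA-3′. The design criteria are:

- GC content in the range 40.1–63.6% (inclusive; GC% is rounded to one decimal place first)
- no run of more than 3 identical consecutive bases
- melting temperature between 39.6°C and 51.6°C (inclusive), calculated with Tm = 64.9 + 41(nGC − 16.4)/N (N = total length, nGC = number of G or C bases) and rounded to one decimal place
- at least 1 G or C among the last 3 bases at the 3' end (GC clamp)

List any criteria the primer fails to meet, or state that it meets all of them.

Fails: GC content, homopolymer run, GC clamp.

Base counts: A=8, T=5, G=3, C=4 (length 20).
GC content: GC 7/20 = 35.0%, outside 40.1–63.6% ✗
homopolymer run: longest run = 5, exceeds 3 ✗
Tm: Tm = 64.9 + 41·(7 − 16.4)/20 = 45.6°C ✓
GC clamp: 3' end TTA has 0 G/C, need ≥1 ✗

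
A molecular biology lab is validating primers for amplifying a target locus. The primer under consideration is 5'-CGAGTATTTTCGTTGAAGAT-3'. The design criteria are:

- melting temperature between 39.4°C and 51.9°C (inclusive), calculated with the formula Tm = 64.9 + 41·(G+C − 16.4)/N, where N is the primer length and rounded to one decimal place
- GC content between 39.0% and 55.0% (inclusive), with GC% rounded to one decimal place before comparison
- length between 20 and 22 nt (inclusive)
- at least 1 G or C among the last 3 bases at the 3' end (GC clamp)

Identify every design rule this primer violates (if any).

Base counts: A=5, T=8, G=5, C=2 (length 20).
Tm: Tm = 64.9 + 41·(7 − 16.4)/20 = 45.6°C ✓
GC content: GC 7/20 = 35.0%, outside 39.0–55.0% ✗
length: length 20 ✓
GC clamp: 3' end GAT has 1 G/C ✓

Fails: GC content.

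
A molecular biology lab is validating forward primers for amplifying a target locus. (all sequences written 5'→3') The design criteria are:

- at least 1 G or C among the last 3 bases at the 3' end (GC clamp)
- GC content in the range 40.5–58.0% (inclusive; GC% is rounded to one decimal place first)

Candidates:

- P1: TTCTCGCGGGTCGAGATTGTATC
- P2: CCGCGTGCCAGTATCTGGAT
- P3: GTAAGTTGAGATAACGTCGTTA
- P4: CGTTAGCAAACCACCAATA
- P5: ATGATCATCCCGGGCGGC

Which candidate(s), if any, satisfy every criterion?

P1 (23 nt, A=3 T=8 G=7 C=5): 3' end ATC has 1 G/C ✓; GC 12/23 = 52.2% ✓ — passes.
P2 (20 nt, A=3 T=5 G=6 C=6): 3' end GAT has 1 G/C ✓; GC 12/20 = 60.0%, outside 40.5–58.0% ✗ — fails.
P3 (22 nt, A=7 T=7 G=6 C=2): 3' end TTA has 0 G/C, need ≥1 ✗; GC 8/22 = 36.4%, outside 40.5–58.0% ✗ — fails.
P4 (19 nt, A=8 T=3 G=2 C=6): 3' end ATA has 0 G/C, need ≥1 ✗; GC 8/19 = 42.1% ✓ — fails.
P5 (18 nt, A=3 T=3 G=6 C=6): 3' end GGC has 3 G/C ✓; GC 12/18 = 66.7%, outside 40.5–58.0% ✗ — fails.

P1 only.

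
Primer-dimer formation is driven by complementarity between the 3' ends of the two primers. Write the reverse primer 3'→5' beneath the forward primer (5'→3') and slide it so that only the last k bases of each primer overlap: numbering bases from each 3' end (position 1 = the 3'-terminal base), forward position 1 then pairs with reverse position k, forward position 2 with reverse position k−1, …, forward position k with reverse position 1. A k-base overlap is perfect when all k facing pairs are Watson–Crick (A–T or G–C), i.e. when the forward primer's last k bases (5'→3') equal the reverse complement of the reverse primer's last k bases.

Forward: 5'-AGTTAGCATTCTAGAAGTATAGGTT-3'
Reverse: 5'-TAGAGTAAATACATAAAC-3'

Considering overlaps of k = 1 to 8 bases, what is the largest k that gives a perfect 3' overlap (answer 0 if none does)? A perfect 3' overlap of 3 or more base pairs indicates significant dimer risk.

Last 8 bases (5'→3') — forward …TATAGGTT, reverse …ACATAAAC.
Reverse complement of the reverse primer's last 8 bases: GTTTATGT; its first k bases are the reverse complement of the reverse primer's last k bases, so a perfect k-base overlap needs the forward primer's last k bases to equal them.
Comparing (forward last k vs required): k=1: T vs G ✗; k=2: TT vs GT ✗; k=3: GTT vs GTT ✓; k=4: GGTT vs GTTT ✗; k=5: AGGTT vs GTTTA ✗; k=6: TAGGTT vs GTTTAT ✗; k=7: ATAGGTT vs GTTTATG ✗; k=8: TATAGGTT vs GTTTATGT ✗.
Only k = 3 is perfect, so the longest perfect 3' overlap is 3.

Longest perfect overlap: 3 complementary base pairs; significant dimer risk (threshold 3).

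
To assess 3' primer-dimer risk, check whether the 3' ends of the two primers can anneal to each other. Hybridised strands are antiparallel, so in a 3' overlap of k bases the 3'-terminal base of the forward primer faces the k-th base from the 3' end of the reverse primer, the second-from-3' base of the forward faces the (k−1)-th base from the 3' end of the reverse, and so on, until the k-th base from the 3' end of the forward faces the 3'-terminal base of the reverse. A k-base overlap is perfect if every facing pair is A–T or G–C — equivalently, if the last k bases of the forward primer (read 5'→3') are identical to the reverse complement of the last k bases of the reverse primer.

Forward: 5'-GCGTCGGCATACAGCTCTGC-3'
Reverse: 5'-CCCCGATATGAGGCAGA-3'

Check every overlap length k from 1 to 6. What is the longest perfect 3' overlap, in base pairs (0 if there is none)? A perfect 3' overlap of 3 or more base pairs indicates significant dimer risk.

Last 6 bases (5'→3') — forward …CTCTGC, reverse …GGCAGA.
Reverse complement of the reverse primer's last 6 bases: TCTGCC; its first k bases are the reverse complement of the reverse primer's last k bases, so a perfect k-base overlap needs the forward primer's last k bases to equal them.
Comparing (forward last k vs required): k=1: C vs T ✗; k=2: GC vs TC ✗; k=3: TGC vs TCT ✗; k=4: CTGC vs TCTG ✗; k=5: TCTGC vs TCTGC ✓; k=6: CTCTGC vs TCTGCC ✗.
Only k = 5 is perfect, so the longest perfect 3' overlap is 5.

Longest perfect overlap: 5 complementary base pairs; significant dimer risk (threshold 3).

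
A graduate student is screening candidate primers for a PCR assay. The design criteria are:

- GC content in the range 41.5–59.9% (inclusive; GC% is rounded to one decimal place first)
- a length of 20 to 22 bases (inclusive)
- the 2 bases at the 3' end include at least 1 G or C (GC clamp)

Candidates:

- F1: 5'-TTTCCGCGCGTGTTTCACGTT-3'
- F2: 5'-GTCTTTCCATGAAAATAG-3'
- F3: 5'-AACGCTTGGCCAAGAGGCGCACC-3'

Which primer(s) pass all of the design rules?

F1 (21 nt, A=1 T=9 G=5 C=6): GC 11/21 = 52.4% ✓; length 21 ✓; 3' end TT has 0 G/C, need ≥1 ✗ — fails.
F2 (18 nt, A=6 T=6 G=3 C=3): GC 6/18 = 33.3%, outside 41.5–59.9% ✗; length 18, outside 20–22 ✗; 3' end AG has 1 G/C ✓ — fails.
F3 (23 nt, A=6 T=2 G=7 C=8): GC 15/23 = 65.2%, outside 41.5–59.9% ✗; length 23, outside 20–22 ✗; 3' end CC has 2 G/C ✓ — fails.

None of the candidates satisfy all criteria.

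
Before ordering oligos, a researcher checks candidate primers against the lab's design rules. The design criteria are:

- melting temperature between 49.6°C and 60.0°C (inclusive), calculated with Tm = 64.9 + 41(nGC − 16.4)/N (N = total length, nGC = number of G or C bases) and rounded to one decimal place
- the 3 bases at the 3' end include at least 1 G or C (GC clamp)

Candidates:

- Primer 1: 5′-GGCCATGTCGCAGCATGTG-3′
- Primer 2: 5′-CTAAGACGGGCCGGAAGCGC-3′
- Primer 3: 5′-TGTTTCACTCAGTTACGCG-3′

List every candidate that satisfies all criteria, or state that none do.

Primer 1 (19 nt, A=3 T=4 G=7 C=5): Tm = 64.9 + 41·(12 − 16.4)/19 = 55.4°C ✓; 3' end GTG has 2 G/C ✓ — passes.
Primer 2 (20 nt, A=5 T=1 G=8 C=6): Tm = 64.9 + 41·(14 − 16.4)/20 = 60.0°C ✓; 3' end CGC has 3 G/C ✓ — passes.
Primer 3 (19 nt, A=3 T=7 G=4 C=5): Tm = 64.9 + 41·(9 − 16.4)/19 = 48.9°C, outside 49.6–60.0°C ✗; 3' end GCG has 3 G/C ✓ — fails.

Primer 1 and Primer 2.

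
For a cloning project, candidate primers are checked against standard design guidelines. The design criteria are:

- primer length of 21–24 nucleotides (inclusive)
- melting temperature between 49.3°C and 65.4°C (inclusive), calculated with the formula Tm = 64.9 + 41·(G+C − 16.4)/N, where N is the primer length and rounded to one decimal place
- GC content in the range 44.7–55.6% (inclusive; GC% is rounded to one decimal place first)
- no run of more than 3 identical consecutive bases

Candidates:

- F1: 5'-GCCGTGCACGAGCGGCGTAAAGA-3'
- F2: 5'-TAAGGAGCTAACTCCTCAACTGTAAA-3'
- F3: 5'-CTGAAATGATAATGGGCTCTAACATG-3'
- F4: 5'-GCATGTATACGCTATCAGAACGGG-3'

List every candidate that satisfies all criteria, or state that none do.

F4 only.

F1 (23 nt, A=6 T=2 G=9 C=6): length 23 ✓; Tm = 64.9 + 41·(15 − 16.4)/23 = 62.4°C ✓; GC 15/23 = 65.2%, outside 44.7–55.6% ✗; longest run = 3 ✓ — fails.
F2 (26 nt, A=10 T=6 G=4 C=6): length 26, outside 21–24 ✗; Tm = 64.9 + 41·(10 − 16.4)/26 = 54.8°C ✓; GC 10/26 = 38.5%, outside 44.7–55.6% ✗; longest run = 3 ✓ — fails.
F3 (26 nt, A=9 T=7 G=6 C=4): length 26, outside 21–24 ✗; Tm = 64.9 + 41·(10 − 16.4)/26 = 54.8°C ✓; GC 10/26 = 38.5%, outside 44.7–55.6% ✗; longest run = 3 ✓ — fails.
F4 (24 nt, A=7 T=5 G=7 C=5): length 24 ✓; Tm = 64.9 + 41·(12 − 16.4)/24 = 57.4°C ✓; GC 12/24 = 50.0% ✓; longest run = 3 ✓ — passes.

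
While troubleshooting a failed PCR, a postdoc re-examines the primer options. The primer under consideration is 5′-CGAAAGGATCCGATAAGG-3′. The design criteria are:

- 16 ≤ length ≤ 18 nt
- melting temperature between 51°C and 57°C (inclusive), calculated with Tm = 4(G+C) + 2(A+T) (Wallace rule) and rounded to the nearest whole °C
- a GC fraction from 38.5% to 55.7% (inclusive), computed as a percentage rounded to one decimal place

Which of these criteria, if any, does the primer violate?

Meets all criteria.

Base counts: A=7, T=2, G=6, C=3 (length 18).
length: length 18 ✓
Tm: Tm = 2·9 + 4·9 = 54°C ✓
GC content: GC 9/18 = 50.0% ✓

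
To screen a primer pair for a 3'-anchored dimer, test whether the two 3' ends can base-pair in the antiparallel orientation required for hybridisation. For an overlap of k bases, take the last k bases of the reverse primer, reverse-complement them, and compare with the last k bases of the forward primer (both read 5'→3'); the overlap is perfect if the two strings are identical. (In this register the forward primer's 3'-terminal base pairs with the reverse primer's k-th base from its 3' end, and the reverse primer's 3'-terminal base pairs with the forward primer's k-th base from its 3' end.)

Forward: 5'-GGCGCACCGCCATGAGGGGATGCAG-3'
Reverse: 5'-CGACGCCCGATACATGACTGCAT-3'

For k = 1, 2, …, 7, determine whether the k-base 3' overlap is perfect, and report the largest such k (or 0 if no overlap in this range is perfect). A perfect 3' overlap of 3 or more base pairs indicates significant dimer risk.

Last 7 bases (5'→3') — forward …GATGCAG, reverse …ACTGCAT.
Reverse complement of the reverse primer's last 7 bases: ATGCAGT; its first k bases are the reverse complement of the reverse primer's last k bases, so a perfect k-base overlap needs the forward primer's last k bases to equal them.
Comparing (forward last k vs required): k=1: G vs A ✗; k=2: AG vs AT ✗; k=3: CAG vs ATG ✗; k=4: GCAG vs ATGC ✗; k=5: TGCAG vs ATGCA ✗; k=6: ATGCAG vs ATGCAG ✓; k=7: GATGCAG vs ATGCAGT ✗.
Only k = 6 is perfect, so the longest perfect 3' overlap is 6.

Longest perfect overlap: 6 complementary base pairs; significant dimer risk (threshold 3).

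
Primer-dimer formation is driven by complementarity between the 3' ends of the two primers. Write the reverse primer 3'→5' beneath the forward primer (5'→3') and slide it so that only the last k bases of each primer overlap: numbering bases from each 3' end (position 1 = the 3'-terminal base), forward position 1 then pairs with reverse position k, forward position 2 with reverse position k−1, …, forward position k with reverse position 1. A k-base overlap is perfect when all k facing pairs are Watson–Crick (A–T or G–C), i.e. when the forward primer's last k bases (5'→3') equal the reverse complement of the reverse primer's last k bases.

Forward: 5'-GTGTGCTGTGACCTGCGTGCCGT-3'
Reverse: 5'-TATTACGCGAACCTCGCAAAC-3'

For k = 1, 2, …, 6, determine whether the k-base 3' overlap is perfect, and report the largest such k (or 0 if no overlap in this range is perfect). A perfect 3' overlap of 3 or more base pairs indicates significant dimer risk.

Last 6 bases (5'→3') — forward …TGCCGT, reverse …GCAAAC.
Reverse complement of the reverse primer's last 6 bases: GTTTGC; its first k bases are the reverse complement of the reverse primer's last k bases, so a perfect k-base overlap needs the forward primer's last k bases to equal them.
Comparing (forward last k vs required): k=1: T vs G ✗; k=2: GT vs GT ✓; k=3: CGT vs GTT ✗; k=4: CCGT vs GTTT ✗; k=5: GCCGT vs GTTTG ✗; k=6: TGCCGT vs GTTTGC ✗.
Only k = 2 is perfect, so the longest perfect 3' overlap is 2.

Longest perfect overlap: 2 complementary base pairs; below the dimer-risk threshold (threshold 3).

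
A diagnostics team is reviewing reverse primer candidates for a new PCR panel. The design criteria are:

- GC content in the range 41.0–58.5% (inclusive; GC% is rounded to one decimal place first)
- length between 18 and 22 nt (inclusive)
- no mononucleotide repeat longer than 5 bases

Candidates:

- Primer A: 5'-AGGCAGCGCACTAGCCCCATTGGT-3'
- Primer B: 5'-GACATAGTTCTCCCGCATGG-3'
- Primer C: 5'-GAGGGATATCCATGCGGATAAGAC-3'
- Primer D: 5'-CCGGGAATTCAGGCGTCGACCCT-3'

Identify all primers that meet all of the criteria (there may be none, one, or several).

Primer B only.

Primer A (24 nt, A=5 T=4 G=7 C=8): GC 15/24 = 62.5%, outside 41.0–58.5% ✗; length 24, outside 18–22 ✗; longest run = 4 ✓ — fails.
Primer B (20 nt, A=4 T=5 G=5 C=6): GC 11/20 = 55.0% ✓; length 20 ✓; longest run = 3 ✓ — passes.
Primer C (24 nt, A=8 T=4 G=8 C=4): GC 12/24 = 50.0% ✓; length 24, outside 18–22 ✗; longest run = 3 ✓ — fails.
Primer D (23 nt, A=4 T=4 G=7 C=8): GC 15/23 = 65.2%, outside 41.0–58.5% ✗; length 23, outside 18–22 ✗; longest run = 3 ✓ — fails.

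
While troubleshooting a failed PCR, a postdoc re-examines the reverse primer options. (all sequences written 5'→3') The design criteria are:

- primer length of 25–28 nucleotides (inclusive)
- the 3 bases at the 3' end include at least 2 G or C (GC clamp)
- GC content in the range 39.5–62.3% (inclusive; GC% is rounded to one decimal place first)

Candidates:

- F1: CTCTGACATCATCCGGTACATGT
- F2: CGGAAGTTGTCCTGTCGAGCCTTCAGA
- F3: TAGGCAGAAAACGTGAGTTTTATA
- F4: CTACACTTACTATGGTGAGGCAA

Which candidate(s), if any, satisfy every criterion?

None of the candidates satisfy all criteria.

F1 (23 nt, A=5 T=7 G=4 C=7): length 23, outside 25–28 ✗; 3' end TGT has 1 G/C, need ≥2 ✗; GC 11/23 = 47.8% ✓ — fails.
F2 (27 nt, A=5 T=7 G=8 C=7): length 27 ✓; 3' end AGA has 1 G/C, need ≥2 ✗; GC 15/27 = 55.6% ✓ — fails.
F3 (24 nt, A=9 T=7 G=6 C=2): length 24, outside 25–28 ✗; 3' end ATA has 0 G/C, need ≥2 ✗; GC 8/24 = 33.3%, outside 39.5–62.3% ✗ — fails.
F4 (23 nt, A=7 T=6 G=5 C=5): length 23, outside 25–28 ✗; 3' end CAA has 1 G/C, need ≥2 ✗; GC 10/23 = 43.5% ✓ — fails.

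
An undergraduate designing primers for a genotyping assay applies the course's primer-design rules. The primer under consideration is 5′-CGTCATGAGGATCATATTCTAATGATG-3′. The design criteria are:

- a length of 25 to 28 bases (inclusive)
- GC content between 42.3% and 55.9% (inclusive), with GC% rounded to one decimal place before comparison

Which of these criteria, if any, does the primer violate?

Base counts: A=8, T=9, G=6, C=4 (length 27).
length: length 27 ✓
GC content: GC 10/27 = 37.0%, outside 42.3–55.9% ✗

Fails: GC content.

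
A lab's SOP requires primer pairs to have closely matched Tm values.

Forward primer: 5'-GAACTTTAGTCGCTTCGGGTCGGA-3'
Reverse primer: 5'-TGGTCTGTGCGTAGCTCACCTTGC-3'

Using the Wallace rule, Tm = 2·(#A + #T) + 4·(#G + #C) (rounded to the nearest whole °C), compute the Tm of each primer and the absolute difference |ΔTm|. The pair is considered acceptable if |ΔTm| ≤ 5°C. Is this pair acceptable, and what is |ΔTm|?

Forward: A=4 T=7 G=8 C=5 → Tm = 2·11 + 4·13 = 74°C.
Reverse: A=2 T=8 G=7 C=7 → Tm = 2·10 + 4·14 = 76°C.
|ΔTm| = |74 − 76| = 2°C, ≤ 5°C.

|ΔTm| = 2°C; the pair is acceptable.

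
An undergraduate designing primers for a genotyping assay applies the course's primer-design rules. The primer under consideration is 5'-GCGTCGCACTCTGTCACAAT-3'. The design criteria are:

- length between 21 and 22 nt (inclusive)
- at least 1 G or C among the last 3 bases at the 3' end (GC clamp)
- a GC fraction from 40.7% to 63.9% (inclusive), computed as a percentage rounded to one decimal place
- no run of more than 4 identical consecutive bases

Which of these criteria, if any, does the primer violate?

Base counts: A=4, T=5, G=4, C=7 (length 20).
length: length 20, outside 21–22 ✗
GC clamp: 3' end AAT has 0 G/C, need ≥1 ✗
GC content: GC 11/20 = 55.0% ✓
homopolymer run: longest run = 2 ✓

Fails: length, GC clamp.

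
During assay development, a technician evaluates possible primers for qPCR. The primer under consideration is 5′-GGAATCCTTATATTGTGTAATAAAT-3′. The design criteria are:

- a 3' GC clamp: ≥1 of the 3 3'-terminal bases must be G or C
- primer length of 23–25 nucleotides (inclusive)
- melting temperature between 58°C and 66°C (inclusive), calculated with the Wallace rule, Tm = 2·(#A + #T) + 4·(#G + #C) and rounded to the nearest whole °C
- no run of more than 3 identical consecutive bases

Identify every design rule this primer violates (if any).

Fails: GC clamp.

Base counts: A=9, T=10, G=4, C=2 (length 25).
GC clamp: 3' end AAT has 0 G/C, need ≥1 ✗
length: length 25 ✓
Tm: Tm = 2·19 + 4·6 = 62°C ✓
homopolymer run: longest run = 3 ✓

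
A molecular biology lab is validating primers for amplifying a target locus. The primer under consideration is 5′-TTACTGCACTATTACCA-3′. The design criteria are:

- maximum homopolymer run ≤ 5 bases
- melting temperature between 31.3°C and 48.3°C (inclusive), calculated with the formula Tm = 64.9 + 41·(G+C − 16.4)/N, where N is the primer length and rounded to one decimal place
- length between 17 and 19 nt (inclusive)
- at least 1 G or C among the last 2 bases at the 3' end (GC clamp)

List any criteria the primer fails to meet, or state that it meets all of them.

Base counts: A=5, T=6, G=1, C=5 (length 17).
homopolymer run: longest run = 2 ✓
Tm: Tm = 64.9 + 41·(6 − 16.4)/17 = 39.8°C ✓
length: length 17 ✓
GC clamp: 3' end CA has 1 G/C ✓

Meets all criteria.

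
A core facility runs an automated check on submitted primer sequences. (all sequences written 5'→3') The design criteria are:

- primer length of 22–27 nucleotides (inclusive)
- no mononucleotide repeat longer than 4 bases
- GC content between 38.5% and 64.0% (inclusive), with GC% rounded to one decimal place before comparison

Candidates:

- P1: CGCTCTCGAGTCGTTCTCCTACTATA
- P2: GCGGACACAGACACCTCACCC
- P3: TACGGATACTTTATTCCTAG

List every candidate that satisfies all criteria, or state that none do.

P1 (26 nt, A=4 T=9 G=4 C=9): length 26 ✓; longest run = 2 ✓; GC 13/26 = 50.0% ✓ — passes.
P2 (21 nt, A=6 T=1 G=4 C=10): length 21, outside 22–27 ✗; longest run = 3 ✓; GC 14/21 = 66.7%, outside 38.5–64.0% ✗ — fails.
P3 (20 nt, A=5 T=8 G=3 C=4): length 20, outside 22–27 ✗; longest run = 3 ✓; GC 7/20 = 35.0%, outside 38.5–64.0% ✗ — fails.

P1 only.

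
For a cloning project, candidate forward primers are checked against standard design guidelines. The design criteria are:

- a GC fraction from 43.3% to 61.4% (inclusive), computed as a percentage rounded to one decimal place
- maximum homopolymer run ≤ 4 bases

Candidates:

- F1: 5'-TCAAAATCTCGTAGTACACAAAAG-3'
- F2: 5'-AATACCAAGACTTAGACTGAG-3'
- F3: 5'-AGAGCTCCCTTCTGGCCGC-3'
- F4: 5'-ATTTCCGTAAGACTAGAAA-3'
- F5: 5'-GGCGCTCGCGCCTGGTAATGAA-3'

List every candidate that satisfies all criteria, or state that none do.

None of the candidates satisfy all criteria.

F1 (24 nt, A=11 T=5 G=3 C=5): GC 8/24 = 33.3%, outside 43.3–61.4% ✗; longest run = 4 ✓ — fails.
F2 (21 nt, A=9 T=4 G=4 C=4): GC 8/21 = 38.1%, outside 43.3–61.4% ✗; longest run = 2 ✓ — fails.
F3 (19 nt, A=2 T=4 G=5 C=8): GC 13/19 = 68.4%, outside 43.3–61.4% ✗; longest run = 3 ✓ — fails.
F4 (19 nt, A=8 T=5 G=3 C=3): GC 6/19 = 31.6%, outside 43.3–61.4% ✗; longest run = 3 ✓ — fails.
F5 (22 nt, A=4 T=4 G=8 C=6): GC 14/22 = 63.6%, outside 43.3–61.4% ✗; longest run = 2 ✓ — fails.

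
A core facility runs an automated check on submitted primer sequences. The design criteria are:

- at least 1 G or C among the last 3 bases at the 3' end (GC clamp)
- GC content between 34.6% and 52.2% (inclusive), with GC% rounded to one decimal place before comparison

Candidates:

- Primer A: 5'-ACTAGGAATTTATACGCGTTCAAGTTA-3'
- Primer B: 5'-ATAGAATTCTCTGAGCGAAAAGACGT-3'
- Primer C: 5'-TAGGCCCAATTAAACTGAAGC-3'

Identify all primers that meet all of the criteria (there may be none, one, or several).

Primer B and Primer C.

Primer A (27 nt, A=9 T=9 G=5 C=4): 3' end TTA has 0 G/C, need ≥1 ✗; GC 9/27 = 33.3%, outside 34.6–52.2% ✗ — fails.
Primer B (26 nt, A=10 T=6 G=6 C=4): 3' end CGT has 2 G/C ✓; GC 10/26 = 38.5% ✓ — passes.
Primer C (21 nt, A=8 T=4 G=4 C=5): 3' end AGC has 2 G/C ✓; GC 9/21 = 42.9% ✓ — passes.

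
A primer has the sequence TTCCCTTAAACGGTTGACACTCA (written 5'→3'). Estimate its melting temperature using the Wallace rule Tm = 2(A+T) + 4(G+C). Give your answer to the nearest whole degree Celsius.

66°C

Base counts: A=6, T=7, G=3, C=7 (length 23).
Tm = 2·(6+7) + 4·(3+7) = 2·13 + 4·10 = 26 + 40 = 66°C.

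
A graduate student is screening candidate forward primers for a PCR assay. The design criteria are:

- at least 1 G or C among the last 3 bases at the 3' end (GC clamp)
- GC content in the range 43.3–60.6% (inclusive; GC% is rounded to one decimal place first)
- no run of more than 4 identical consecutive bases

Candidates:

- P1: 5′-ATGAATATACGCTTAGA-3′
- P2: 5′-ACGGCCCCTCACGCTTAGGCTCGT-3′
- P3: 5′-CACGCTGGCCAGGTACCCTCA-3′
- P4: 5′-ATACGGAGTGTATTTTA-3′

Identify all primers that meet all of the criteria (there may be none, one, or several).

None of the candidates satisfy all criteria.

P1 (17 nt, A=7 T=5 G=3 C=2): 3' end AGA has 1 G/C ✓; GC 5/17 = 29.4%, outside 43.3–60.6% ✗; longest run = 2 ✓ — fails.
P2 (24 nt, A=3 T=5 G=6 C=10): 3' end CGT has 2 G/C ✓; GC 16/24 = 66.7%, outside 43.3–60.6% ✗; longest run = 4 ✓ — fails.
P3 (21 nt, A=4 T=3 G=5 C=9): 3' end TCA has 1 G/C ✓; GC 14/21 = 66.7%, outside 43.3–60.6% ✗; longest run = 3 ✓ — fails.
P4 (17 nt, A=5 T=7 G=4 C=1): 3' end TTA has 0 G/C, need ≥1 ✗; GC 5/17 = 29.4%, outside 43.3–60.6% ✗; longest run = 4 ✓ — fails.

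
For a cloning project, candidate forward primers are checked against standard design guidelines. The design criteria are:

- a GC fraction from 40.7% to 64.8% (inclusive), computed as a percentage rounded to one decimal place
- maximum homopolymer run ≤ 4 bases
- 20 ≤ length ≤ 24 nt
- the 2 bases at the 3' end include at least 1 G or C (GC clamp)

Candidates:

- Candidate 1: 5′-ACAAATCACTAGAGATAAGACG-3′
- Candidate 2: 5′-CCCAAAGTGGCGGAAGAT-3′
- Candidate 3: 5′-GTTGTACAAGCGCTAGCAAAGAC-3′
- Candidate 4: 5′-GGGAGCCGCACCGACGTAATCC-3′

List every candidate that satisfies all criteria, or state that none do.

Candidate 1 (22 nt, A=11 T=3 G=4 C=4): GC 8/22 = 36.4%, outside 40.7–64.8% ✗; longest run = 3 ✓; length 22 ✓; 3' end CG has 2 G/C ✓ — fails.
Candidate 2 (18 nt, A=6 T=2 G=6 C=4): GC 10/18 = 55.6% ✓; longest run = 3 ✓; length 18, outside 20–24 ✗; 3' end AT has 0 G/C, need ≥1 ✗ — fails.
Candidate 3 (23 nt, A=8 T=4 G=6 C=5): GC 11/23 = 47.8% ✓; longest run = 3 ✓; length 23 ✓; 3' end AC has 1 G/C ✓ — passes.
Candidate 4 (22 nt, A=5 T=2 G=7 C=8): GC 15/22 = 68.2%, outside 40.7–64.8% ✗; longest run = 3 ✓; length 22 ✓; 3' end CC has 2 G/C ✓ — fails.

Candidate 3 only.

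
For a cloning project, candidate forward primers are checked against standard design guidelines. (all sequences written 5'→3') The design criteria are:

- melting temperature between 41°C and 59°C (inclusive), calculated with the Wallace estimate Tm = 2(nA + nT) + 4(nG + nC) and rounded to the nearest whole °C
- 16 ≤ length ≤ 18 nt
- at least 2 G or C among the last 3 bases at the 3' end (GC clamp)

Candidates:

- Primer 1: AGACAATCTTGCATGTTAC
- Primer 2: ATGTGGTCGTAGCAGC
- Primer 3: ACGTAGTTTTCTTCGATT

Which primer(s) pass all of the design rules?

Primer 1 (19 nt, A=6 T=6 G=3 C=4): Tm = 2·12 + 4·7 = 52°C ✓; length 19, outside 16–18 ✗; 3' end TAC has 1 G/C, need ≥2 ✗ — fails.
Primer 2 (16 nt, A=3 T=4 G=6 C=3): Tm = 2·7 + 4·9 = 50°C ✓; length 16 ✓; 3' end AGC has 2 G/C ✓ — passes.
Primer 3 (18 nt, A=3 T=9 G=3 C=3): Tm = 2·12 + 4·6 = 48°C ✓; length 18 ✓; 3' end ATT has 0 G/C, need ≥2 ✗ — fails.

Primer 2 only.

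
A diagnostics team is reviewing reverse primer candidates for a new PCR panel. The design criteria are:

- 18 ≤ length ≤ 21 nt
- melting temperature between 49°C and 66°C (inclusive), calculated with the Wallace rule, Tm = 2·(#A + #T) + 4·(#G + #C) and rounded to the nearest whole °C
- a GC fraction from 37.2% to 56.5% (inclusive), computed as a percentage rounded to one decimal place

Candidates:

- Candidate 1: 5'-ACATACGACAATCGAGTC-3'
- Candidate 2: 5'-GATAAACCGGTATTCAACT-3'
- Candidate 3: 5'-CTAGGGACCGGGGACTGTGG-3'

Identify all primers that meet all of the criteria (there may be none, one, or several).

Candidate 1 only.

Candidate 1 (18 nt, A=7 T=3 G=3 C=5): length 18 ✓; Tm = 2·10 + 4·8 = 52°C ✓; GC 8/18 = 44.4% ✓ — passes.
Candidate 2 (19 nt, A=7 T=5 G=3 C=4): length 19 ✓; Tm = 2·12 + 4·7 = 52°C ✓; GC 7/19 = 36.8%, outside 37.2–56.5% ✗ — fails.
Candidate 3 (20 nt, A=3 T=3 G=10 C=4): length 20 ✓; Tm = 2·6 + 4·14 = 68°C, outside 49–66°C ✗; GC 14/20 = 70.0%, outside 37.2–56.5% ✗ — fails.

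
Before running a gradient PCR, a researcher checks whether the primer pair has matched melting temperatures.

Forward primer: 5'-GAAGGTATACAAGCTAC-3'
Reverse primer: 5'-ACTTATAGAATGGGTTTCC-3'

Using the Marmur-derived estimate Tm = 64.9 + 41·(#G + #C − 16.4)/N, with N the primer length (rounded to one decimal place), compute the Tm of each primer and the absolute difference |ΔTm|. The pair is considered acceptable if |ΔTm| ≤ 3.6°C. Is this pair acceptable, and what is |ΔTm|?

Forward: G+C = 7, N = 17 → Tm = 64.9 + 41·(7 − 16.4)/17 = 42.2°C.
Reverse: G+C = 7, N = 19 → Tm = 64.9 + 41·(7 − 16.4)/19 = 44.6°C.
|ΔTm| = |42.2 − 44.6| = 2.4°C, ≤ 3.6°C.

|ΔTm| = 2.4°C; the pair is acceptable.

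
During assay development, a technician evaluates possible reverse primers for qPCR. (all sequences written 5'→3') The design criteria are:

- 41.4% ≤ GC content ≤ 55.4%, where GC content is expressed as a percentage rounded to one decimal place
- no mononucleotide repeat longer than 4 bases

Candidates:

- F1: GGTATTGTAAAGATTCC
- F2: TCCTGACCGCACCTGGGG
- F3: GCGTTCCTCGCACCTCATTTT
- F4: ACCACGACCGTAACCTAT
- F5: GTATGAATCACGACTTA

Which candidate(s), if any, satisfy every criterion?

F1 (17 nt, A=5 T=6 G=4 C=2): GC 6/17 = 35.3%, outside 41.4–55.4% ✗; longest run = 3 ✓ — fails.
F2 (18 nt, A=2 T=3 G=6 C=7): GC 13/18 = 72.2%, outside 41.4–55.4% ✗; longest run = 4 ✓ — fails.
F3 (21 nt, A=2 T=8 G=3 C=8): GC 11/21 = 52.4% ✓; longest run = 4 ✓ — passes.
F4 (18 nt, A=6 T=3 G=2 C=7): GC 9/18 = 50.0% ✓; longest run = 2 ✓ — passes.
F5 (17 nt, A=6 T=5 G=3 C=3): GC 6/17 = 35.3%, outside 41.4–55.4% ✗; longest run = 2 ✓ — fails.

F3 and F4.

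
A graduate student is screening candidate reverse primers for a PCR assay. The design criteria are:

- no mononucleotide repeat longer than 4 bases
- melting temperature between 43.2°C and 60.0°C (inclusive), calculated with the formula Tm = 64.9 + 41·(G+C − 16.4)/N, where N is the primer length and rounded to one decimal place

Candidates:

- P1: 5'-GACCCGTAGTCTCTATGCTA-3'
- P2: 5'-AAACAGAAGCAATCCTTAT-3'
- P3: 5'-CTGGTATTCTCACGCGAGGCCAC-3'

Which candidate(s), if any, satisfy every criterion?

P1 (20 nt, A=4 T=6 G=4 C=6): longest run = 3 ✓; Tm = 64.9 + 41·(10 − 16.4)/20 = 51.8°C ✓ — passes.
P2 (19 nt, A=9 T=4 G=2 C=4): longest run = 3 ✓; Tm = 64.9 + 41·(6 − 16.4)/19 = 42.5°C, outside 43.2–60.0°C ✗ — fails.
P3 (23 nt, A=4 T=5 G=6 C=8): longest run = 2 ✓; Tm = 64.9 + 41·(14 − 16.4)/23 = 60.6°C, outside 43.2–60.0°C ✗ — fails.

P1 only.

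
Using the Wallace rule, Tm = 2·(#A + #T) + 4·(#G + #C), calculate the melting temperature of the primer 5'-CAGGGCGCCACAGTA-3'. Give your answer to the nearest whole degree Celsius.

Base counts: A=4, T=1, G=5, C=5 (length 15).
Tm = 2·(4+1) + 4·(5+5) = 2·5 + 4·10 = 10 + 40 = 50°C.

50°C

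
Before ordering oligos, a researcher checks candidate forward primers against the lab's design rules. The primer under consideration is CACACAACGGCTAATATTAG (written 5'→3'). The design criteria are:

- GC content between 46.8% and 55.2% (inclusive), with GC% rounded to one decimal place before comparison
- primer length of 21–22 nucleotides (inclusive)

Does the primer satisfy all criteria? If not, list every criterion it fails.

Fails: GC content, length.

Base counts: A=8, T=4, G=3, C=5 (length 20).
GC content: GC 8/20 = 40.0%, outside 46.8–55.2% ✗
length: length 20, outside 21–22 ✗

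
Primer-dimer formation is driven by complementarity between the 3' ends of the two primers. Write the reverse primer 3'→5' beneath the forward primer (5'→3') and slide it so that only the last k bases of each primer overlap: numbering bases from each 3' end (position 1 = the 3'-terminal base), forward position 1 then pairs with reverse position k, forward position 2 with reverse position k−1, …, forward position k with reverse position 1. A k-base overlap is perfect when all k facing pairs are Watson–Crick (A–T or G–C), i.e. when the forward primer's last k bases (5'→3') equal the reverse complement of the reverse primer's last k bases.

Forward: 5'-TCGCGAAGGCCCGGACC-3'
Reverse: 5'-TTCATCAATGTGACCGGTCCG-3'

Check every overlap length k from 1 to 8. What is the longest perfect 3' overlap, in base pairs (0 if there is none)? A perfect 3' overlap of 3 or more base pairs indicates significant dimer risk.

Last 8 bases (5'→3') — forward …CCCGGACC, reverse …CCGGTCCG.
Reverse complement of the reverse primer's last 8 bases: CGGACCGG; its first k bases are the reverse complement of the reverse primer's last k bases, so a perfect k-base overlap needs the forward primer's last k bases to equal them.
Comparing (forward last k vs required): k=1: C vs C ✓; k=2: CC vs CG ✗; k=3: ACC vs CGG ✗; k=4: GACC vs CGGA ✗; k=5: GGACC vs CGGAC ✗; k=6: CGGACC vs CGGACC ✓; k=7: CCGGACC vs CGGACCG ✗; k=8: CCCGGACC vs CGGACCGG ✗.
Perfect overlaps at k = 1, 6; the largest is 6.

Longest perfect overlap: 6 complementary base pairs; significant dimer risk (threshold 3).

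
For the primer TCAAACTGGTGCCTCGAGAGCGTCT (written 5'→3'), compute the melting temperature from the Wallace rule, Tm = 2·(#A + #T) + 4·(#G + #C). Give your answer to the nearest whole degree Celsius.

78°C

Base counts: A=5, T=6, G=7, C=7 (length 25).
Tm = 2·(5+6) + 4·(7+7) = 2·11 + 4·14 = 22 + 56 = 78°C.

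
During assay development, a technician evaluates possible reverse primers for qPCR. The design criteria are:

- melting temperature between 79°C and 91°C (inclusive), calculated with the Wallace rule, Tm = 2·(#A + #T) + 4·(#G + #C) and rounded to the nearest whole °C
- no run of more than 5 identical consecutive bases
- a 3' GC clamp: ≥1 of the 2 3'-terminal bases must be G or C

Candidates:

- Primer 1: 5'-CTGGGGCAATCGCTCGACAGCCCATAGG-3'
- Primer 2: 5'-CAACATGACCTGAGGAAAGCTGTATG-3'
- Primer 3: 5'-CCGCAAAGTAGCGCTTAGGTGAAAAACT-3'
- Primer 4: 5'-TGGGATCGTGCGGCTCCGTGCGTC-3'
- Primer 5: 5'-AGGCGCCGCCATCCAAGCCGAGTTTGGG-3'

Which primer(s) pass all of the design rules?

Primer 3 and Primer 4.

Primer 1 (28 nt, A=6 T=4 G=9 C=9): Tm = 2·10 + 4·18 = 92°C, outside 79–91°C ✗; longest run = 4 ✓; 3' end GG has 2 G/C ✓ — fails.
Primer 2 (26 nt, A=9 T=5 G=7 C=5): Tm = 2·14 + 4·12 = 76°C, outside 79–91°C ✗; longest run = 3 ✓; 3' end TG has 1 G/C ✓ — fails.
Primer 3 (28 nt, A=10 T=5 G=7 C=6): Tm = 2·15 + 4·13 = 82°C ✓; longest run = 5 ✓; 3' end CT has 1 G/C ✓ — passes.
Primer 4 (24 nt, A=1 T=6 G=10 C=7): Tm = 2·7 + 4·17 = 82°C ✓; longest run = 3 ✓; 3' end TC has 1 G/C ✓ — passes.
Primer 5 (28 nt, A=5 T=4 G=10 C=9): Tm = 2·9 + 4·19 = 94°C, outside 79–91°C ✗; longest run = 3 ✓; 3' end GG has 2 G/C ✓ — fails.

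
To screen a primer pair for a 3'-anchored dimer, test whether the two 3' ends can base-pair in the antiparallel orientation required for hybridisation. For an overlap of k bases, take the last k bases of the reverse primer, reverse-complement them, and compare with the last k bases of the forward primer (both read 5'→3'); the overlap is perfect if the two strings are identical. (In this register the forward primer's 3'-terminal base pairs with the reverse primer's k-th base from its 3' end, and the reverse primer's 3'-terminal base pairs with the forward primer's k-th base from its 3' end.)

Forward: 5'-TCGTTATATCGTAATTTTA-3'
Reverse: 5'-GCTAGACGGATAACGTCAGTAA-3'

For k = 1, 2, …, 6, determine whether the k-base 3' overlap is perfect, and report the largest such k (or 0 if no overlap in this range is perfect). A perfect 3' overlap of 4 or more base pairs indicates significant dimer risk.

Longest perfect overlap: 3 complementary base pairs; below the dimer-risk threshold (threshold 4).

Last 6 bases (5'→3') — forward …ATTTTA, reverse …CAGTAA.
Reverse complement of the reverse primer's last 6 bases: TTACTG; its first k bases are the reverse complement of the reverse primer's last k bases, so a perfect k-base overlap needs the forward primer's last k bases to equal them.
Comparing (forward last k vs required): k=1: A vs T ✗; k=2: TA vs TT ✗; k=3: TTA vs TTA ✓; k=4: TTTA vs TTAC ✗; k=5: TTTTA vs TTACT ✗; k=6: ATTTTA vs TTACTG ✗.
Only k = 3 is perfect, so the longest perfect 3' overlap is 3.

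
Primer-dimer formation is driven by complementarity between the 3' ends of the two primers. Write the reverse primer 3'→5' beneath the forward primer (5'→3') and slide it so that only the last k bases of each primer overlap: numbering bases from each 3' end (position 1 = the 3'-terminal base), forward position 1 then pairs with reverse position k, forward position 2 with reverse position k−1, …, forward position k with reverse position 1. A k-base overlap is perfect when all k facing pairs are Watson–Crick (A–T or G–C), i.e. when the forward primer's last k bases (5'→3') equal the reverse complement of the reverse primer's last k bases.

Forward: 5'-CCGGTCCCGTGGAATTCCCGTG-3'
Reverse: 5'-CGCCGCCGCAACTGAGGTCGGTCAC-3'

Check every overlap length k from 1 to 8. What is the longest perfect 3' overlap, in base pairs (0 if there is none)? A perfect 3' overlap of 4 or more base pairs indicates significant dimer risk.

Longest perfect overlap: 3 complementary base pairs; below the dimer-risk threshold (threshold 4).

Last 8 bases (5'→3') — forward …TTCCCGTG, reverse …TCGGTCAC.
Reverse complement of the reverse primer's last 8 bases: GTGACCGA; its first k bases are the reverse complement of the reverse primer's last k bases, so a perfect k-base overlap needs the forward primer's last k bases to equal them.
Comparing (forward last k vs required): k=1: G vs G ✓; k=2: TG vs GT ✗; k=3: GTG vs GTG ✓; k=4: CGTG vs GTGA ✗; k=5: CCGTG vs GTGAC ✗; k=6: CCCGTG vs GTGACC ✗; k=7: TCCCGTG vs GTGACCG ✗; k=8: TTCCCGTG vs GTGACCGA ✗.
Perfect overlaps at k = 1, 3; the largest is 3.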